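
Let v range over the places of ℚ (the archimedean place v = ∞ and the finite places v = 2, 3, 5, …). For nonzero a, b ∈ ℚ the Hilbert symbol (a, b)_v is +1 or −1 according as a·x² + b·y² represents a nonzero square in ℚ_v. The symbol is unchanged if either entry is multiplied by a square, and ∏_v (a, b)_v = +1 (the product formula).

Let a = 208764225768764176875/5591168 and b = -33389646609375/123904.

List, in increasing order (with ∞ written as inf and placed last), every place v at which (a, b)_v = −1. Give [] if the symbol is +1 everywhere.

Mod squares: a ≡ 10166, b ≡ -23. Check v ∈ {∞, 2, 3, 5, 7, 11, 13, 17, 19, 23, 29}.
v=3: a=3^8·(≡2), b=3^8·(≡1) mod 3; (2|3)=-1, (1|3)=+1; (−1)^{8·8·1}·(-1)^8·(+1)^8 = +1.
v=23: a=23^1·(≡15), b=23^1·(≡20) mod 23; (15|23)=-1, (20|23)=-1; (−1)^{1·1·11}·(-1)^1·(-1)^1 = -1.
v=5: a=5^4·(≡1), b=5^6·(≡3) mod 5; (1|5)=+1, (3|5)=-1; (−1)^{4·6·2}·(+1)^6·(-1)^4 = +1.
v=∞: 10166 > 0 and -23 < 0  ⇒  (a,b)_∞ = +1.
v=19: a=19^-2·(≡4), b=19^0·(≡15) mod 19; (4|19)=+1, (15|19)=-1; (−1)^{-2·0·9}·(+1)^0·(-1)^-2 = +1.
v=17: a=17^3·(≡12), b=17^2·(≡14) mod 17; (12|17)=-1, (14|17)=-1; (−1)^{3·2·8}·(-1)^2·(-1)^3 = -1.
v=7: a=7^2·(≡4), b=7^2·(≡5) mod 7; (4|7)=+1, (5|7)=-1; (−1)^{2·2·3}·(+1)^2·(-1)^2 = +1.
v=11: a=11^-2·(≡7), b=11^-2·(≡10) mod 11; (7|11)=-1, (10|11)=-1; (−1)^{-2·-2·5}·(-1)^-2·(-1)^-2 = +1.
v=29: a=29^4·(≡9), b=29^0·(≡25) mod 29; (9|29)=+1, (25|29)=+1; (−1)^{4·0·14}·(+1)^0·(+1)^4 = +1.
v=2: v_2(a)=-7, v_2(b)=-10; units ≡ 3, 1 (mod 8); ε·ε+αω+βω = 1·0+-7·0+-10·1 ≡ 0  ⇒  (a,b)_2 = +1.
v=13: a=13^1·(≡11), b=13^0·(≡9) mod 13; (11|13)=-1, (9|13)=+1; (−1)^{1·0·6}·(-1)^0·(+1)^1 = +1.
Ram(10166, -23) = {17, 23}; no ℚ_17-point on the conic.

[17, 23]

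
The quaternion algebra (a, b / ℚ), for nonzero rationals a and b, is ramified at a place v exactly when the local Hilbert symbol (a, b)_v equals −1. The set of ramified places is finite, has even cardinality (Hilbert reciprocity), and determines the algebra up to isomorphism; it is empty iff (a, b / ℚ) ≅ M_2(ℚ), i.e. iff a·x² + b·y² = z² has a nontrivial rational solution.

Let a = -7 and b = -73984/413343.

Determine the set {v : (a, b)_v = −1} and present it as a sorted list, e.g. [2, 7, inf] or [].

[7, inf]

(a, b) ≡ (-7, -7) mod (ℚ^×)²; places V = {2, 3, 7, 17, ∞}.
(a,b)_7: α=1, u≡6; β=-1, v≡5 (mod 7); (6|7)=-1, (5|7)=-1; sign (−1)^1·-1^-1·-1^1 = -1.
(a,b)_∞: sgn(-7)=−, sgn(-7)=−, so -1.
(a,b)_17: α=0, u≡10; β=2, v≡10 (mod 17); (10|17)=-1, (10|17)=-1; sign (−1)^0·-1^2·-1^0 = +1.
(a,b)_3: α=0, u≡2; β=-10, v≡2 (mod 3); (2|3)=-1, (2|3)=-1; sign (−1)^0·-1^-10·-1^0 = +1.
(a,b)_2: α=0, β=8; u≡1, v≡1 (mod 8); ε(u)ε(v)=0·0, αω(v)=0·0, βω(u)=8·0; sum ≡ 0  ⇒  +1.
Ram(-7, -7) = {7, ∞}; no ℚ_7-point on the conic.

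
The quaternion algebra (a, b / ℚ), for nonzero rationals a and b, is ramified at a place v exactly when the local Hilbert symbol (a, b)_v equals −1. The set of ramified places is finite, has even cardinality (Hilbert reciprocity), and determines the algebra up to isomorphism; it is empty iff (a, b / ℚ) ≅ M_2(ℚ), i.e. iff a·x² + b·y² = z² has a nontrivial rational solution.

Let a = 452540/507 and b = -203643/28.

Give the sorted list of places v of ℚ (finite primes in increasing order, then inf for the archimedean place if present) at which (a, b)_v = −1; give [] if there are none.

(a, b) ≡ (2805, -1309) mod (ℚ^×)²; places V = {2, 3, 5, 7, 11, 13, 17, ∞}.
(a,b)_2: α=2, β=-2; u≡5, v≡3 (mod 8); ε(u)ε(v)=0·1, αω(v)=2·1, βω(u)=-2·1; sum ≡ 0  ⇒  +1.
(a,b)_∞: sgn(2805)=+, sgn(-1309)=−, so +1.
(a,b)_5: α=1, u≡4; β=0, v≡4 (mod 5); (4|5)=+1, (4|5)=+1; sign (−1)^0·+1^0·+1^1 = +1.
(a,b)_11: α=3, u≡10; β=3, v≡2 (mod 11); (10|11)=-1, (2|11)=-1; sign (−1)^1·-1^3·-1^3 = -1.
(a,b)_17: α=1, u≡12; β=1, v≡16 (mod 17); (12|17)=-1, (16|17)=+1; sign (−1)^0·-1^1·+1^1 = -1.
(a,b)_3: α=-1, u≡2; β=2, v≡2 (mod 3); (2|3)=-1, (2|3)=-1; sign (−1)^0·-1^2·-1^-1 = -1.
(a,b)_13: α=-2, u≡12; β=0, v≡1 (mod 13); (12|13)=+1, (1|13)=+1; sign (−1)^0·+1^0·+1^-2 = +1.
(a,b)_7: α=0, u≡6; β=-1, v≡2 (mod 7); (6|7)=-1, (2|7)=+1; sign (−1)^0·-1^-1·+1^0 = -1.
Ram(2805, -1309) = {3, 7, 11, 17}; no ℚ_3-point on the conic.

[3, 7, 11, 17]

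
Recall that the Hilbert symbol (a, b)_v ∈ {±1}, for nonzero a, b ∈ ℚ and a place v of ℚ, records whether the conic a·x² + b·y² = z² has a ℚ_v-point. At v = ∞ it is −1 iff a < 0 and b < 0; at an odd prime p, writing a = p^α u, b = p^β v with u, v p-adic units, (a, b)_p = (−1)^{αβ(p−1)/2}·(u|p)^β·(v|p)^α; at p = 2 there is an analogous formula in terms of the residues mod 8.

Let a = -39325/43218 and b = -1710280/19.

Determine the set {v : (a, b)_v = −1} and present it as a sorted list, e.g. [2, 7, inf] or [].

[11, 19, 23, inf]

Mod squares: a ≡ -26, b ≡ -48070. Check v ∈ {∞, 2, 3, 5, 7, 11, 13, 19, 23}.
v=23: a=23^0·(≡5), b=23^1·(≡6) mod 23; (5|23)=-1, (6|23)=+1; (−1)^{0·1·11}·(-1)^1·(+1)^0 = -1.
v=7: a=7^-4·(≡2), b=7^0·(≡6) mod 7; (2|7)=+1, (6|7)=-1; (−1)^{-4·0·3}·(+1)^0·(-1)^-4 = +1.
v=3: a=3^-2·(≡1), b=3^0·(≡2) mod 3; (1|3)=+1, (2|3)=-1; (−1)^{-2·0·1}·(+1)^0·(-1)^-2 = +1.
v=∞: -26 < 0 and -48070 < 0  ⇒  (a,b)_∞ = -1.
v=2: v_2(a)=-1, v_2(b)=3; units ≡ 3, 5 (mod 8); ε·ε+αω+βω = 1·0+-1·1+3·1 ≡ 0  ⇒  (a,b)_2 = +1.
v=19: a=19^0·(≡2), b=19^-1·(≡5) mod 19; (2|19)=-1, (5|19)=+1; (−1)^{0·-1·9}·(-1)^-1·(+1)^0 = -1.
v=11: a=11^2·(≡6), b=11^1·(≡2) mod 11; (6|11)=-1, (2|11)=-1; (−1)^{2·1·5}·(-1)^1·(-1)^2 = -1.
v=5: a=5^2·(≡4), b=5^1·(≡1) mod 5; (4|5)=+1, (1|5)=+1; (−1)^{2·1·2}·(+1)^1·(+1)^2 = +1.
v=13: a=13^1·(≡5), b=13^2·(≡12) mod 13; (5|13)=-1, (12|13)=+1; (−1)^{1·2·6}·(-1)^2·(+1)^1 = +1.
Ram(-26, -48070) = {11, 19, 23, ∞}; no ℚ_11-point on the conic.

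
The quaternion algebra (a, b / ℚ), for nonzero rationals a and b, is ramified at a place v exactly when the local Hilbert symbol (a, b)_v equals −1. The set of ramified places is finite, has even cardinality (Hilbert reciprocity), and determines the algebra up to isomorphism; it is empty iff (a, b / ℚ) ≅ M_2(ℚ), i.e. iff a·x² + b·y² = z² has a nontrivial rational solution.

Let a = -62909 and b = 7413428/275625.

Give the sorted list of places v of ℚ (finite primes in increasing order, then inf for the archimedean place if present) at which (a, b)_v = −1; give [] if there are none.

(a, b) ≡ (-62909, 53) mod (ℚ^×)²; places V = {2, 3, 5, 7, 11, 17, 19, 43, 53, ∞}.
(a,b)_19: α=1, u≡14; β=0, v≡18 (mod 19); (14|19)=-1, (18|19)=-1; sign (−1)^0·-1^0·-1^1 = -1.
(a,b)_∞: sgn(-62909)=−, sgn(53)=+, so +1.
(a,b)_17: α=0, u≡8; β=2, v≡4 (mod 17); (8|17)=+1, (4|17)=+1; sign (−1)^0·+1^2·+1^0 = +1.
(a,b)_2: α=0, β=2; u≡3, v≡5 (mod 8); ε(u)ε(v)=1·0, αω(v)=0·1, βω(u)=2·1; sum ≡ 0  ⇒  +1.
(a,b)_53: α=0, u≡2; β=1, v≡47 (mod 53); (2|53)=-1, (47|53)=+1; sign (−1)^0·-1^1·+1^0 = -1.
(a,b)_43: α=1, u≡42; β=0, v≡6 (mod 43); (42|43)=-1, (6|43)=+1; sign (−1)^0·-1^0·+1^1 = +1.
(a,b)_3: α=0, u≡1; β=-2, v≡2 (mod 3); (1|3)=+1, (2|3)=-1; sign (−1)^0·+1^-2·-1^0 = +1.
(a,b)_5: α=0, u≡1; β=-4, v≡3 (mod 5); (1|5)=+1, (3|5)=-1; sign (−1)^0·+1^-4·-1^0 = +1.
(a,b)_11: α=1, u≡1; β=2, v≡1 (mod 11); (1|11)=+1, (1|11)=+1; sign (−1)^0·+1^2·+1^1 = +1.
(a,b)_7: α=1, u≡1; β=-2, v≡2 (mod 7); (1|7)=+1, (2|7)=+1; sign (−1)^0·+1^-2·+1^1 = +1.
|Ram(-62909, 53)| = 2, even; anisotropic at {19, 53}.

[19, 53]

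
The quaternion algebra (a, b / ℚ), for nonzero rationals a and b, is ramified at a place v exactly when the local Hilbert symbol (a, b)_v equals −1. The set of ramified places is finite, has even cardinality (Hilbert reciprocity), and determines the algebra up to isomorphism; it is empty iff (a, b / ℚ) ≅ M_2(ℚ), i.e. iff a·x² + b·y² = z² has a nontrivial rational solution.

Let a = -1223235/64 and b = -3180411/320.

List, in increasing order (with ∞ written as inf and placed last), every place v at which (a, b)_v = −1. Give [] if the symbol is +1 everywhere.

Mod squares: a ≡ -135915, b ≡ -10455. Check v ∈ {∞, 2, 3, 5, 13, 17, 41}.
v=17: a=17^1·(≡7), b=17^1·(≡5) mod 17; (7|17)=-1, (5|17)=-1; (−1)^{1·1·8}·(-1)^1·(-1)^1 = +1.
v=13: a=13^1·(≡1), b=13^2·(≡12) mod 13; (1|13)=+1, (12|13)=+1; (−1)^{1·2·6}·(+1)^2·(+1)^1 = +1.
v=5: a=5^1·(≡2), b=5^-1·(≡1) mod 5; (2|5)=-1, (1|5)=+1; (−1)^{1·-1·2}·(-1)^-1·(+1)^1 = -1.
v=41: a=41^1·(≡38), b=41^1·(≡5) mod 41; (38|41)=-1, (5|41)=+1; (−1)^{1·1·20}·(-1)^1·(+1)^1 = -1.
v=∞: -135915 < 0 and -10455 < 0  ⇒  (a,b)_∞ = -1.
v=2: v_2(a)=-6, v_2(b)=-6; units ≡ 5, 1 (mod 8); ε·ε+αω+βω = 0·0+-6·0+-6·1 ≡ 0  ⇒  (a,b)_2 = +1.
v=3: a=3^3·(≡1), b=3^3·(≡1) mod 3; (1|3)=+1, (1|3)=+1; (−1)^{3·3·1}·(+1)^3·(+1)^3 = -1.
(-135915, -10455 / ℚ) ramifies at {3, 5, 41, ∞}: a division algebra.

[3, 5, 41, inf]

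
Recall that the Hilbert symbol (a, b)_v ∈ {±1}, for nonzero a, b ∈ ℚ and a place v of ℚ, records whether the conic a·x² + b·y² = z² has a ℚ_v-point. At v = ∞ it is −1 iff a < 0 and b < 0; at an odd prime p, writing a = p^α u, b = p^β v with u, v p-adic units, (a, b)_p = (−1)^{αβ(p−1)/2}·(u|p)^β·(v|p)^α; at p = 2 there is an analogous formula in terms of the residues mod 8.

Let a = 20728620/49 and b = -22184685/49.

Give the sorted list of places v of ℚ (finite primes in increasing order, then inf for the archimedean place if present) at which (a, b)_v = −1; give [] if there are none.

[2, 3, 5, 19]

Mod squares: a ≡ 1595, b ≡ -285. Check v ∈ {∞, 2, 3, 5, 7, 11, 19, 29, 31}.
v=3: a=3^2·(≡2), b=3^5·(≡1) mod 3; (2|3)=-1, (1|3)=+1; (−1)^{2·5·1}·(-1)^5·(+1)^2 = -1.
v=11: a=11^1·(≡2), b=11^0·(≡1) mod 11; (2|11)=-1, (1|11)=+1; (−1)^{1·0·5}·(-1)^0·(+1)^1 = +1.
v=29: a=29^1·(≡11), b=29^0·(≡23) mod 29; (11|29)=-1, (23|29)=+1; (−1)^{1·0·14}·(-1)^0·(+1)^1 = +1.
v=31: a=31^0·(≡2), b=31^2·(≡4) mod 31; (2|31)=+1, (4|31)=+1; (−1)^{0·2·15}·(+1)^2·(+1)^0 = +1.
v=5: a=5^1·(≡1), b=5^1·(≡2) mod 5; (1|5)=+1, (2|5)=-1; (−1)^{1·1·2}·(+1)^1·(-1)^1 = -1.
v=7: a=7^-2·(≡3), b=7^-2·(≡2) mod 7; (3|7)=-1, (2|7)=+1; (−1)^{-2·-2·3}·(-1)^-2·(+1)^-2 = +1.
v=∞: 1595 > 0 and -285 < 0  ⇒  (a,b)_∞ = +1.
v=2: v_2(a)=2, v_2(b)=0; units ≡ 3, 3 (mod 8); ε·ε+αω+βω = 1·1+2·1+0·1 ≡ 1  ⇒  (a,b)_2 = -1.
v=19: a=19^2·(≡14), b=19^1·(≡1) mod 19; (14|19)=-1, (1|19)=+1; (−1)^{2·1·9}·(-1)^1·(+1)^2 = -1.
Ram(1595, -285) = {2, 3, 5, 19}; no ℚ_2-point on the conic.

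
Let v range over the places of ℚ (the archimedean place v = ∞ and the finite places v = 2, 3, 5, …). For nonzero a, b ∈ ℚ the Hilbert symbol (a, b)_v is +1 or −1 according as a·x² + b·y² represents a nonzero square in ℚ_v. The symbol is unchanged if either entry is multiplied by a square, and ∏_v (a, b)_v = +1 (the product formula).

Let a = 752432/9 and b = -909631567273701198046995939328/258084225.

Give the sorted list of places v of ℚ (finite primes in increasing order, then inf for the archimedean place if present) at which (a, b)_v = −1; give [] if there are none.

[11, 19, 29, 31, 41, 43]

Mod squares: a ≡ 47027, b ≡ -24512635642. Check v ∈ {∞, 2, 3, 5, 7, 11, 17, 19, 23, 29, 31, 37, 41, 43}.
v=3: a=3^-2·(≡2), b=3^-6·(≡2) mod 3; (2|3)=-1, (2|3)=-1; (−1)^{-2·-6·1}·(-1)^-6·(-1)^-2 = +1.
v=43: a=43^0·(≡2), b=43^1·(≡5) mod 43; (2|43)=-1, (5|43)=-1; (−1)^{0·1·21}·(-1)^1·(-1)^0 = -1.
v=5: a=5^0·(≡3), b=5^-2·(≡3) mod 5; (3|5)=-1, (3|5)=-1; (−1)^{0·-2·2}·(-1)^-2·(-1)^0 = +1.
v=11: a=11^0·(≡6), b=11^3·(≡5) mod 11; (6|11)=-1, (5|11)=+1; (−1)^{0·3·5}·(-1)^3·(+1)^0 = -1.
v=17: a=17^0·(≡7), b=17^-2·(≡7) mod 17; (7|17)=-1, (7|17)=-1; (−1)^{0·-2·8}·(-1)^-2·(-1)^0 = +1.
v=∞: 47027 > 0 and -24512635642 < 0  ⇒  (a,b)_∞ = +1.
v=7: a=7^0·(≡1), b=7^-2·(≡2) mod 7; (1|7)=+1, (2|7)=+1; (−1)^{0·-2·3}·(+1)^-2·(+1)^0 = +1.
v=31: a=31^1·(≡24), b=31^3·(≡23) mod 31; (24|31)=-1, (23|31)=-1; (−1)^{1·3·15}·(-1)^3·(-1)^1 = -1.
v=2: v_2(a)=4, v_2(b)=19; units ≡ 3, 3 (mod 8); ε·ε+αω+βω = 1·1+4·1+19·1 ≡ 0  ⇒  (a,b)_2 = +1.
v=23: a=23^0·(≡19), b=23^2·(≡19) mod 23; (19|23)=-1, (19|23)=-1; (−1)^{0·2·11}·(-1)^2·(-1)^0 = +1.
v=37: a=37^1·(≡19), b=37^3·(≡24) mod 37; (19|37)=-1, (24|37)=-1; (−1)^{1·3·18}·(-1)^3·(-1)^1 = +1.
v=29: a=29^0·(≡3), b=29^1·(≡12) mod 29; (3|29)=-1, (12|29)=-1; (−1)^{0·1·14}·(-1)^1·(-1)^0 = -1.
v=19: a=19^0·(≡12), b=19^1·(≡5) mod 19; (12|19)=-1, (5|19)=+1; (−1)^{0·1·9}·(-1)^1·(+1)^0 = -1.
v=41: a=41^1·(≡21), b=41^3·(≡34) mod 41; (21|41)=+1, (34|41)=-1; (−1)^{1·3·20}·(+1)^3·(-1)^1 = -1.
|Ram(47027, -24512635642)| = 6, even; anisotropic at {11, 19, 29, 31, 41, 43}.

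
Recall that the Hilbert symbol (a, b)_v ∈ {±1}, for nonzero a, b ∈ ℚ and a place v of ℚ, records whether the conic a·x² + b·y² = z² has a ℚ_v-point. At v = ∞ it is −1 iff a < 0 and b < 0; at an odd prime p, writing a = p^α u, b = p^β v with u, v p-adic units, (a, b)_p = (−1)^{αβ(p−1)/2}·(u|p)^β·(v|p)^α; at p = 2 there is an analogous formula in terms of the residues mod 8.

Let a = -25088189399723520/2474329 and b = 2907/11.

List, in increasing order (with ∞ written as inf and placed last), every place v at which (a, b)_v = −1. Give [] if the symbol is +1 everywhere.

Mod squares: a ≡ -4830, b ≡ 3553. Check v ∈ {∞, 2, 3, 5, 7, 11, 13, 17, 19, 23}.
v=∞: -4830 < 0 and 3553 > 0  ⇒  (a,b)_∞ = +1.
v=11: a=11^-4·(≡10), b=11^-1·(≡3) mod 11; (10|11)=-1, (3|11)=+1; (−1)^{-4·-1·5}·(-1)^-1·(+1)^-4 = -1.
v=5: a=5^1·(≡4), b=5^0·(≡2) mod 5; (4|5)=+1, (2|5)=-1; (−1)^{1·0·2}·(+1)^0·(-1)^1 = -1.
v=19: a=19^2·(≡8), b=19^1·(≡7) mod 19; (8|19)=-1, (7|19)=+1; (−1)^{2·1·9}·(-1)^1·(+1)^2 = -1.
v=17: a=17^2·(≡2), b=17^1·(≡14) mod 17; (2|17)=+1, (14|17)=-1; (−1)^{2·1·8}·(+1)^1·(-1)^2 = +1.
v=23: a=23^1·(≡11), b=23^0·(≡5) mod 23; (11|23)=-1, (5|23)=-1; (−1)^{1·0·11}·(-1)^0·(-1)^1 = -1.
v=2: v_2(a)=9, v_2(b)=0; units ≡ 1, 1 (mod 8); ε·ε+αω+βω = 0·0+9·0+0·0 ≡ 0  ⇒  (a,b)_2 = +1.
v=3: a=3^5·(≡1), b=3^2·(≡1) mod 3; (1|3)=+1, (1|3)=+1; (−1)^{5·2·1}·(+1)^2·(+1)^5 = +1.
v=13: a=13^-2·(≡7), b=13^0·(≡9) mod 13; (7|13)=-1, (9|13)=+1; (−1)^{-2·0·6}·(-1)^0·(+1)^-2 = +1.
v=7: a=7^5·(≡5), b=7^0·(≡4) mod 7; (5|7)=-1, (4|7)=+1; (−1)^{5·0·3}·(-1)^0·(+1)^5 = +1.
(-4830, 3553 / ℚ) ramifies at {5, 11, 19, 23}: a division algebra.

[5, 11, 19, 23]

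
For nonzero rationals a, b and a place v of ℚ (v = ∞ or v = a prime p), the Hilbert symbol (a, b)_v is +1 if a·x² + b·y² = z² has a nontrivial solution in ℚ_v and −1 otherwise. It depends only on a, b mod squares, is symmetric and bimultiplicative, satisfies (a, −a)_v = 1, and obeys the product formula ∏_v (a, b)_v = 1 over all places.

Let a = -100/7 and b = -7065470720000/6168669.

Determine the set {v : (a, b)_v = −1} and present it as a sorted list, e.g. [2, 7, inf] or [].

Mod squares: a ≡ -7, b ≡ -2622. Check v ∈ {∞, 2, 3, 5, 7, 11, 13, 19, 23}.
v=5: a=5^2·(≡3), b=5^4·(≡2) mod 5; (3|5)=-1, (2|5)=-1; (−1)^{2·4·2}·(-1)^4·(-1)^2 = +1.
v=∞: -7 < 0 and -2622 < 0  ⇒  (a,b)_∞ = -1.
v=11: a=11^0·(≡3), b=11^2·(≡8) mod 11; (3|11)=+1, (8|11)=-1; (−1)^{0·2·5}·(+1)^2·(-1)^0 = +1.
v=2: v_2(a)=2, v_2(b)=11; units ≡ 1, 1 (mod 8); ε·ε+αω+βω = 0·0+2·0+11·0 ≡ 0  ⇒  (a,b)_2 = +1.
v=13: a=13^0·(≡8), b=13^-2·(≡10) mod 13; (8|13)=-1, (10|13)=+1; (−1)^{0·-2·6}·(-1)^-2·(+1)^0 = +1.
v=19: a=19^0·(≡2), b=19^1·(≡3) mod 19; (2|19)=-1, (3|19)=-1; (−1)^{0·1·9}·(-1)^1·(-1)^0 = -1.
v=3: a=3^0·(≡2), b=3^-1·(≡2) mod 3; (2|3)=-1, (2|3)=-1; (−1)^{0·-1·1}·(-1)^-1·(-1)^0 = -1.
v=23: a=23^0·(≡12), b=23^-3·(≡13) mod 23; (12|23)=+1, (13|23)=+1; (−1)^{0·-3·11}·(+1)^-3·(+1)^0 = +1.
v=7: a=7^-1·(≡5), b=7^4·(≡6) mod 7; (5|7)=-1, (6|7)=-1; (−1)^{-1·4·3}·(-1)^4·(-1)^-1 = -1.
Ram(-7, -2622) = {3, 7, 19, ∞}; no ℚ_3-point on the conic.

[3, 7, 19, inf]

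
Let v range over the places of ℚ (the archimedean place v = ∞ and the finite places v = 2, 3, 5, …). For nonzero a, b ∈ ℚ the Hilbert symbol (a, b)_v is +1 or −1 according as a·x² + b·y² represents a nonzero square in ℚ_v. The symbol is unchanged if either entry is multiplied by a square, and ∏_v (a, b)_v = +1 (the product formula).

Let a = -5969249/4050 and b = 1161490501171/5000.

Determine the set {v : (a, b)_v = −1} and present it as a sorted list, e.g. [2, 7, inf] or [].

[]

Mod squares: a ≡ -418, b ≡ 38. Check v ∈ {∞, 2, 3, 5, 7, 11, 13, 19}.
v=19: a=19^1·(≡17), b=19^3·(≡14) mod 19; (17|19)=+1, (14|19)=-1; (−1)^{1·3·9}·(+1)^3·(-1)^1 = +1.
v=7: a=7^0·(≡2), b=7^2·(≡6) mod 7; (2|7)=+1, (6|7)=-1; (−1)^{0·2·3}·(+1)^2·(-1)^0 = +1.
v=13: a=13^4·(≡11), b=13^4·(≡1) mod 13; (11|13)=-1, (1|13)=+1; (−1)^{4·4·6}·(-1)^4·(+1)^4 = +1.
v=∞: -418 < 0 and 38 > 0  ⇒  (a,b)_∞ = +1.
v=11: a=11^1·(≡2), b=11^2·(≡3) mod 11; (2|11)=-1, (3|11)=+1; (−1)^{1·2·5}·(-1)^2·(+1)^1 = +1.
v=3: a=3^-4·(≡2), b=3^0·(≡2) mod 3; (2|3)=-1, (2|3)=-1; (−1)^{-4·0·1}·(-1)^0·(-1)^-4 = +1.
v=5: a=5^-2·(≡3), b=5^-4·(≡2) mod 5; (3|5)=-1, (2|5)=-1; (−1)^{-2·-4·2}·(-1)^-4·(-1)^-2 = +1.
v=2: v_2(a)=-1, v_2(b)=-3; units ≡ 7, 3 (mod 8); ε·ε+αω+βω = 1·1+-1·1+-3·0 ≡ 0  ⇒  (a,b)_2 = +1.
Every local symbol is +1, so the conic -418·x² + 38·y² = z² has ℚ_v-points for all v and hence a ℚ-point; (a, b / ℚ) ≅ M_2(ℚ).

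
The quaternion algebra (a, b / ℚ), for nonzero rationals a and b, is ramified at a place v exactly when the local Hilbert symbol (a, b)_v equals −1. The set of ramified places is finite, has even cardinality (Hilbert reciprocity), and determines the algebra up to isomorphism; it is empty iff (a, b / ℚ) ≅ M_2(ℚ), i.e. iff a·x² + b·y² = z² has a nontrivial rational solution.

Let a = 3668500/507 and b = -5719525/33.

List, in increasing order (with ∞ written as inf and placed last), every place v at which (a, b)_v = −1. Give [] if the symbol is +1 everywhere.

[2, 3, 5, 11]

Mod squares: a ≡ 110055, b ≡ -154077. Check v ∈ {∞, 2, 3, 5, 7, 11, 13, 23, 29}.
v=7: a=7^0·(≡1), b=7^3·(≡4) mod 7; (1|7)=+1, (4|7)=+1; (−1)^{0·3·3}·(+1)^3·(+1)^0 = +1.
v=29: a=29^1·(≡25), b=29^1·(≡1) mod 29; (25|29)=+1, (1|29)=+1; (−1)^{1·1·14}·(+1)^1·(+1)^1 = +1.
v=23: a=23^1·(≡18), b=23^1·(≡7) mod 23; (18|23)=+1, (7|23)=-1; (−1)^{1·1·11}·(+1)^1·(-1)^1 = +1.
v=3: a=3^-1·(≡1), b=3^-1·(≡1) mod 3; (1|3)=+1, (1|3)=+1; (−1)^{-1·-1·1}·(+1)^-1·(+1)^-1 = -1.
v=13: a=13^-2·(≡10), b=13^0·(≡1) mod 13; (10|13)=+1, (1|13)=+1; (−1)^{-2·0·6}·(+1)^0·(+1)^-2 = +1.
v=∞: 110055 > 0 and -154077 < 0  ⇒  (a,b)_∞ = +1.
v=5: a=5^3·(≡4), b=5^2·(≡3) mod 5; (4|5)=+1, (3|5)=-1; (−1)^{3·2·2}·(+1)^2·(-1)^3 = -1.
v=2: v_2(a)=2, v_2(b)=0; units ≡ 7, 3 (mod 8); ε·ε+αω+βω = 1·1+2·1+0·0 ≡ 1  ⇒  (a,b)_2 = -1.
v=11: a=11^1·(≡2), b=11^-1·(≡8) mod 11; (2|11)=-1, (8|11)=-1; (−1)^{1·-1·5}·(-1)^-1·(-1)^1 = -1.
(110055, -154077 / ℚ) ramifies at {2, 3, 5, 11}: a division algebra.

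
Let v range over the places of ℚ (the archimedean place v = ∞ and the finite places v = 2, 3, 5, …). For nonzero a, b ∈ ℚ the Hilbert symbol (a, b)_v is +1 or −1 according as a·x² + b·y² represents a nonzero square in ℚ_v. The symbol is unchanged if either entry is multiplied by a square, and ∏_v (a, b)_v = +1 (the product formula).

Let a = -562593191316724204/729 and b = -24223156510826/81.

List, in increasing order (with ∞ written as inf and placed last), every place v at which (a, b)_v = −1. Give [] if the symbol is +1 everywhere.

Mod squares: a ≡ -6799891, b ≡ -934499306. Check v ∈ {∞, 2, 3, 7, 13, 19, 23, 29, 37, 41, 43}.
v=19: a=19^1·(≡18), b=19^1·(≡5) mod 19; (18|19)=-1, (5|19)=+1; (−1)^{1·1·9}·(-1)^1·(+1)^1 = +1.
v=2: v_2(a)=2, v_2(b)=1; units ≡ 5, 3 (mod 8); ε·ε+αω+βω = 0·1+2·1+1·1 ≡ 1  ⇒  (a,b)_2 = -1.
v=13: a=13^4·(≡6), b=13^1·(≡3) mod 13; (6|13)=-1, (3|13)=+1; (−1)^{4·1·6}·(-1)^1·(+1)^4 = -1.
v=29: a=29^1·(≡3), b=29^1·(≡11) mod 29; (3|29)=-1, (11|29)=-1; (−1)^{1·1·14}·(-1)^1·(-1)^1 = +1.
v=43: a=43^1·(≡25), b=43^1·(≡29) mod 43; (25|43)=+1, (29|43)=-1; (−1)^{1·1·21}·(+1)^1·(-1)^1 = +1.
v=3: a=3^-6·(≡2), b=3^-4·(≡1) mod 3; (2|3)=-1, (1|3)=+1; (−1)^{-6·-4·1}·(-1)^-4·(+1)^-6 = +1.
v=7: a=7^1·(≡5), b=7^2·(≡1) mod 7; (5|7)=-1, (1|7)=+1; (−1)^{1·2·3}·(-1)^2·(+1)^1 = +1.
v=∞: -6799891 < 0 and -934499306 < 0  ⇒  (a,b)_∞ = -1.
v=41: a=41^1·(≡11), b=41^1·(≡6) mod 41; (11|41)=-1, (6|41)=-1; (−1)^{1·1·20}·(-1)^1·(-1)^1 = +1.
v=23: a=23^2·(≡12), b=23^2·(≡8) mod 23; (12|23)=+1, (8|23)=+1; (−1)^{2·2·11}·(+1)^2·(+1)^2 = +1.
v=37: a=37^2·(≡35), b=37^1·(≡14) mod 37; (35|37)=-1, (14|37)=-1; (−1)^{2·1·18}·(-1)^1·(-1)^2 = -1.
|Ram(-6799891, -934499306)| = 4, even; anisotropic at {2, 13, 37, ∞}.

[2, 13, 37, inf]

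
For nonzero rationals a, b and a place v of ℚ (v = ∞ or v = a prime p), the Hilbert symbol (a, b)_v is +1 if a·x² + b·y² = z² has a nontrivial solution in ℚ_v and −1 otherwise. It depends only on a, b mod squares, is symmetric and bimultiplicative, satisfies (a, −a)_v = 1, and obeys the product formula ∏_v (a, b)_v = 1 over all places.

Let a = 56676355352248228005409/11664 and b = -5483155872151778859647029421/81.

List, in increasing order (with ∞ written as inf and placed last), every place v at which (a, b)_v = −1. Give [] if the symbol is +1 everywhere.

[17, 23, 41, 53]

Mod squares: a ≡ 28249, b ≡ -39933221. Check v ∈ {∞, 2, 3, 7, 11, 13, 17, 23, 41, 47, 53}.
v=3: a=3^-6·(≡1), b=3^-4·(≡1) mod 3; (1|3)=+1, (1|3)=+1; (−1)^{-6·-4·1}·(+1)^-4·(+1)^-6 = +1.
v=13: a=13^3·(≡8), b=13^4·(≡9) mod 13; (8|13)=-1, (9|13)=+1; (−1)^{3·4·6}·(-1)^4·(+1)^3 = +1.
v=2: v_2(a)=-4, v_2(b)=0; units ≡ 1, 3 (mod 8); ε·ε+αω+βω = 0·1+-4·1+0·0 ≡ 0  ⇒  (a,b)_2 = +1.
v=47: a=47^2·(≡1), b=47^3·(≡35) mod 47; (1|47)=+1, (35|47)=-1; (−1)^{2·3·23}·(+1)^3·(-1)^2 = +1.
v=17: a=17^2·(≡5), b=17^3·(≡15) mod 17; (5|17)=-1, (15|17)=+1; (−1)^{2·3·8}·(-1)^3·(+1)^2 = -1.
v=∞: 28249 > 0 and -39933221 < 0  ⇒  (a,b)_∞ = +1.
v=11: a=11^4·(≡4), b=11^2·(≡6) mod 11; (4|11)=+1, (6|11)=-1; (−1)^{4·2·5}·(+1)^2·(-1)^4 = +1.
v=53: a=53^1·(≡3), b=53^1·(≡11) mod 53; (3|53)=-1, (11|53)=+1; (−1)^{1·1·26}·(-1)^1·(+1)^1 = -1.
v=23: a=23^2·(≡17), b=23^3·(≡22) mod 23; (17|23)=-1, (22|23)=-1; (−1)^{2·3·11}·(-1)^3·(-1)^2 = -1.
v=7: a=7^4·(≡4), b=7^6·(≡2) mod 7; (4|7)=+1, (2|7)=+1; (−1)^{4·6·3}·(+1)^6·(+1)^4 = +1.
v=41: a=41^1·(≡20), b=41^1·(≡6) mod 41; (20|41)=+1, (6|41)=-1; (−1)^{1·1·20}·(+1)^1·(-1)^1 = -1.
|Ram(28249, -39933221)| = 4, even; anisotropic at {17, 23, 41, 53}.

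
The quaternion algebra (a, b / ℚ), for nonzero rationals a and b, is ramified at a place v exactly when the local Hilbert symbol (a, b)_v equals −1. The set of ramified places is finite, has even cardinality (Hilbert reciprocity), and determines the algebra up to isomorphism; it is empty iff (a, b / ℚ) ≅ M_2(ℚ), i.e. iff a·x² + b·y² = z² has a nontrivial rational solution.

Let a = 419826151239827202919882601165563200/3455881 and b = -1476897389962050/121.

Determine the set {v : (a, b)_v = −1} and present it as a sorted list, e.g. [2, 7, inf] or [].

[2, 43]

Mod squares: a ≡ 10693333, b ≡ -3339696738. Check v ∈ {∞, 2, 3, 5, 7, 11, 13, 19, 23, 37, 41, 43, 53}.
v=3: a=3^8·(≡1), b=3^1·(≡2) mod 3; (1|3)=+1, (2|3)=-1; (−1)^{8·1·1}·(+1)^1·(-1)^8 = +1.
v=37: a=37^3·(≡5), b=37^1·(≡24) mod 37; (5|37)=-1, (24|37)=-1; (−1)^{3·1·18}·(-1)^1·(-1)^3 = +1.
v=5: a=5^2·(≡3), b=5^2·(≡3) mod 5; (3|5)=-1, (3|5)=-1; (−1)^{2·2·2}·(-1)^2·(-1)^2 = +1.
v=53: a=53^3·(≡49), b=53^1·(≡7) mod 53; (49|53)=+1, (7|53)=+1; (−1)^{3·1·26}·(+1)^1·(+1)^3 = +1.
v=23: a=23^0·(≡16), b=23^1·(≡10) mod 23; (16|23)=+1, (10|23)=-1; (−1)^{0·1·11}·(+1)^1·(-1)^0 = +1.
v=∞: 10693333 > 0 and -3339696738 < 0  ⇒  (a,b)_∞ = +1.
v=19: a=19^5·(≡14), b=19^2·(≡17) mod 19; (14|19)=-1, (17|19)=+1; (−1)^{5·2·9}·(-1)^2·(+1)^5 = +1.
v=43: a=43^2·(≡7), b=43^1·(≡30) mod 43; (7|43)=-1, (30|43)=-1; (−1)^{2·1·21}·(-1)^1·(-1)^2 = -1.
v=2: v_2(a)=6, v_2(b)=1; units ≡ 5, 7 (mod 8); ε·ε+αω+βω = 0·1+6·0+1·1 ≡ 1  ⇒  (a,b)_2 = -1.
v=13: a=13^-4·(≡12), b=13^0·(≡12) mod 13; (12|13)=+1, (12|13)=+1; (−1)^{-4·0·6}·(+1)^0·(+1)^-4 = +1.
v=41: a=41^3·(≡34), b=41^1·(≡38) mod 41; (34|41)=-1, (38|41)=-1; (−1)^{3·1·20}·(-1)^1·(-1)^3 = +1.
v=7: a=7^5·(≡2), b=7^3·(≡5) mod 7; (2|7)=+1, (5|7)=-1; (−1)^{5·3·3}·(+1)^3·(-1)^5 = +1.
v=11: a=11^-2·(≡7), b=11^-2·(≡10) mod 11; (7|11)=-1, (10|11)=-1; (−1)^{-2·-2·5}·(-1)^-2·(-1)^-2 = +1.
|Ram(10693333, -3339696738)| = 2, even; anisotropic at {2, 43}.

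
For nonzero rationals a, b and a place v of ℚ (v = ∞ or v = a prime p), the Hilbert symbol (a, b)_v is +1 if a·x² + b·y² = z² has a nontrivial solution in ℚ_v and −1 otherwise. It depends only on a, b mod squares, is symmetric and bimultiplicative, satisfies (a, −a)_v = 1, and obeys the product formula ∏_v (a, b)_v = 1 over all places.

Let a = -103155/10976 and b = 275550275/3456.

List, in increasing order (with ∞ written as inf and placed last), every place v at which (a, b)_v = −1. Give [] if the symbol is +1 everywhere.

(a, b) ≡ (-2730, 66) mod (ℚ^×)²; places V = {2, 3, 5, 7, 11, 13, 23, ∞}.
(a,b)_7: α=-3, u≡1; β=2, v≡5 (mod 7); (1|7)=+1, (5|7)=-1; sign (−1)^0·+1^2·-1^-3 = -1.
(a,b)_3: α=1, u≡2; β=-3, v≡1 (mod 3); (2|3)=-1, (1|3)=+1; sign (−1)^1·-1^-3·+1^1 = +1.
(a,b)_13: α=1, u≡2; β=2, v≡12 (mod 13); (2|13)=-1, (12|13)=+1; sign (−1)^0·-1^2·+1^1 = +1.
(a,b)_∞: sgn(-2730)=−, sgn(66)=+, so +1.
(a,b)_5: α=1, u≡4; β=2, v≡1 (mod 5); (4|5)=+1, (1|5)=+1; sign (−1)^0·+1^2·+1^1 = +1.
(a,b)_11: α=0, u≡4; β=3, v≡8 (mod 11); (4|11)=+1, (8|11)=-1; sign (−1)^0·+1^3·-1^0 = +1.
(a,b)_23: α=2, u≡7; β=0, v≡22 (mod 23); (7|23)=-1, (22|23)=-1; sign (−1)^0·-1^0·-1^2 = +1.
(a,b)_2: α=-5, β=-7; u≡3, v≡1 (mod 8); ε(u)ε(v)=1·0, αω(v)=-5·0, βω(u)=-7·1; sum ≡ 1  ⇒  -1.
Ram(-2730, 66) = {2, 7}; no ℚ_2-point on the conic.

[2, 7]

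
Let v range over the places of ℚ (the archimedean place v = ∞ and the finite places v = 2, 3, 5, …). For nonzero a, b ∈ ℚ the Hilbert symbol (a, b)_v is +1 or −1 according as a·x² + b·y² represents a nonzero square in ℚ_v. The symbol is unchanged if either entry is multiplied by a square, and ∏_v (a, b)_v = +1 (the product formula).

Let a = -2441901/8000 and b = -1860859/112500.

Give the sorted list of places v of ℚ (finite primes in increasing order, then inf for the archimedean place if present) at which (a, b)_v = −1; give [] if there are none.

[7, inf]

(a, b) ≡ (-105, -455) mod (ℚ^×)²; places V = {2, 3, 5, 7, 11, 13, 31, ∞}.
(a,b)_3: α=1, u≡1; β=-2, v≡1 (mod 3); (1|3)=+1, (1|3)=+1; sign (−1)^0·+1^-2·+1^1 = +1.
(a,b)_2: α=-6, β=-2; u≡7, v≡1 (mod 8); ε(u)ε(v)=1·0, αω(v)=-6·0, βω(u)=-2·0; sum ≡ 0  ⇒  +1.
(a,b)_11: α=2, u≡5; β=2, v≡7 (mod 11); (5|11)=+1, (7|11)=-1; sign (−1)^0·+1^2·-1^2 = +1.
(a,b)_13: α=0, u≡9; β=3, v≡1 (mod 13); (9|13)=+1, (1|13)=+1; sign (−1)^0·+1^3·+1^0 = +1.
(a,b)_31: α=2, u≡16; β=0, v≡9 (mod 31); (16|31)=+1, (9|31)=+1; sign (−1)^0·+1^0·+1^2 = +1.
(a,b)_∞: sgn(-105)=−, sgn(-455)=−, so -1.
(a,b)_5: α=-3, u≡1; β=-5, v≡1 (mod 5); (1|5)=+1, (1|5)=+1; sign (−1)^0·+1^-5·+1^-3 = +1.
(a,b)_7: α=1, u≡5; β=1, v≡3 (mod 7); (5|7)=-1, (3|7)=-1; sign (−1)^1·-1^1·-1^1 = -1.
Ram(-105, -455) = {7, ∞}; no ℚ_7-point on the conic.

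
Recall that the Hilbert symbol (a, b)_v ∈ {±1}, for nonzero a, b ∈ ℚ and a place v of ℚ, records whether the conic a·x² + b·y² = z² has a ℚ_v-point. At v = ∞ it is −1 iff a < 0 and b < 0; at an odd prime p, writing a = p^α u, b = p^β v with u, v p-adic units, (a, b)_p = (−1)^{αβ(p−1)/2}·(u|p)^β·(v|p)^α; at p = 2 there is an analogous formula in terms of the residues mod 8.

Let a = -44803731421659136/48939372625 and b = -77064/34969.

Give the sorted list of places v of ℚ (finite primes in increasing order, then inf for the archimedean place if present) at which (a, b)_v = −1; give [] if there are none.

[3, 17, 19, inf]

(a, b) ≡ (-965770, -114) mod (ℚ^×)²; places V = {2, 3, 5, 11, 13, 17, 19, 23, ∞}.
(a,b)_23: α=3, u≡13; β=0, v≡1 (mod 23); (13|23)=+1, (1|23)=+1; sign (−1)^0·+1^0·+1^3 = +1.
(a,b)_5: α=-3, u≡4; β=0, v≡4 (mod 5); (4|5)=+1, (4|5)=+1; sign (−1)^0·+1^0·+1^-3 = +1.
(a,b)_13: α=-1, u≡5; β=2, v≡1 (mod 13); (5|13)=-1, (1|13)=+1; sign (−1)^0·-1^2·+1^-1 = +1.
(a,b)_2: α=29, β=3; u≡3, v≡7 (mod 8); ε(u)ε(v)=1·1, αω(v)=29·0, βω(u)=3·1; sum ≡ 0  ⇒  +1.
(a,b)_∞: sgn(-965770)=−, sgn(-114)=−, so -1.
(a,b)_11: α=-6, u≡2; β=-2, v≡8 (mod 11); (2|11)=-1, (8|11)=-1; sign (−1)^0·-1^-2·-1^-6 = +1.
(a,b)_17: α=-1, u≡16; β=-2, v≡7 (mod 17); (16|17)=+1, (7|17)=-1; sign (−1)^0·+1^-2·-1^-1 = -1.
(a,b)_19: α=3, u≡10; β=1, v≡18 (mod 19); (10|19)=-1, (18|19)=-1; sign (−1)^1·-1^1·-1^3 = -1.
(a,b)_3: α=0, u≡2; β=1, v≡1 (mod 3); (2|3)=-1, (1|3)=+1; sign (−1)^0·-1^1·+1^0 = -1.
|Ram(-965770, -114)| = 4, even; anisotropic at {3, 17, 19, ∞}.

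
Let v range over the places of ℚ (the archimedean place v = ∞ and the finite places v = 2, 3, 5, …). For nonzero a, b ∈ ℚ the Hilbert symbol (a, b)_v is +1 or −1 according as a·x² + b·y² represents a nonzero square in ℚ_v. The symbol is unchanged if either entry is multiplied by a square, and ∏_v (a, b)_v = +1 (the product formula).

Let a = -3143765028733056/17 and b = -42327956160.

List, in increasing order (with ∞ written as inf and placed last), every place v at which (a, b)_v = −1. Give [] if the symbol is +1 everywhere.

(a, b) ≡ (-9282, -35) mod (ℚ^×)²; places V = {2, 3, 5, 7, 13, 17, 23, ∞}.
(a,b)_7: α=3, u≡1; β=3, v≡1 (mod 7); (1|7)=+1, (1|7)=+1; sign (−1)^1·+1^3·+1^3 = -1.
(a,b)_2: α=7, β=6; u≡7, v≡5 (mod 8); ε(u)ε(v)=1·0, αω(v)=7·1, βω(u)=6·0; sum ≡ 1  ⇒  -1.
(a,b)_∞: sgn(-9282)=−, sgn(-35)=−, so -1.
(a,b)_23: α=4, u≡21; β=2, v≡5 (mod 23); (21|23)=-1, (5|23)=-1; sign (−1)^0·-1^2·-1^4 = +1.
(a,b)_17: α=-1, u≡13; β=0, v≡15 (mod 17); (13|17)=+1, (15|17)=+1; sign (−1)^0·+1^0·+1^-1 = +1.
(a,b)_3: α=9, u≡2; β=6, v≡1 (mod 3); (2|3)=-1, (1|3)=+1; sign (−1)^0·-1^6·+1^9 = +1.
(a,b)_5: α=0, u≡2; β=1, v≡3 (mod 5); (2|5)=-1, (3|5)=-1; sign (−1)^0·-1^1·-1^0 = -1.
(a,b)_13: α=1, u≡1; β=0, v≡4 (mod 13); (1|13)=+1, (4|13)=+1; sign (−1)^0·+1^0·+1^1 = +1.
|Ram(-9282, -35)| = 4, even; anisotropic at {2, 5, 7, ∞}.

[2, 5, 7, inf]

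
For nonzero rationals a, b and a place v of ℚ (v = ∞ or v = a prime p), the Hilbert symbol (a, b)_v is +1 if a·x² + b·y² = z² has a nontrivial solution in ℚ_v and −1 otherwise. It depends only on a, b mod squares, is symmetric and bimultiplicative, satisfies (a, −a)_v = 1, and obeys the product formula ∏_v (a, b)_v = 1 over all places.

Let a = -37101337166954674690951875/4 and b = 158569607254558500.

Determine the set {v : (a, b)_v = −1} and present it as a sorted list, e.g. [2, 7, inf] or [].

[5, 7, 11, 19]

(a, b) ≡ (-113883, 13585) mod (ℚ^×)²; places V = {2, 3, 5, 7, 11, 13, 17, 19, 29, ∞}.
(a,b)_2: α=-2, β=2; u≡5, v≡1 (mod 8); ε(u)ε(v)=0·0, αω(v)=-2·0, βω(u)=2·1; sum ≡ 0  ⇒  +1.
(a,b)_3: α=1, u≡1; β=4, v≡1 (mod 3); (1|3)=+1, (1|3)=+1; sign (−1)^0·+1^4·+1^1 = +1.
(a,b)_11: α=5, u≡3; β=3, v≡9 (mod 11); (3|11)=+1, (9|11)=+1; sign (−1)^1·+1^3·+1^5 = -1.
(a,b)_7: α=5, u≡5; β=2, v≡6 (mod 7); (5|7)=-1, (6|7)=-1; sign (−1)^0·-1^2·-1^5 = -1.
(a,b)_5: α=4, u≡3; β=3, v≡3 (mod 5); (3|5)=-1, (3|5)=-1; sign (−1)^0·-1^3·-1^4 = -1.
(a,b)_29: α=3, u≡27; β=2, v≡16 (mod 29); (27|29)=-1, (16|29)=+1; sign (−1)^0·-1^2·+1^3 = +1.
(a,b)_13: α=2, u≡12; β=1, v≡5 (mod 13); (12|13)=+1, (5|13)=-1; sign (−1)^0·+1^1·-1^2 = +1.
(a,b)_17: α=3, u≡15; β=2, v≡15 (mod 17); (15|17)=+1, (15|17)=+1; sign (−1)^0·+1^2·+1^3 = +1.
(a,b)_19: α=2, u≡3; β=1, v≡15 (mod 19); (3|19)=-1, (15|19)=-1; sign (−1)^0·-1^1·-1^2 = -1.
(a,b)_∞: sgn(-113883)=−, sgn(13585)=+, so +1.
Ram(-113883, 13585) = {5, 7, 11, 19}; no ℚ_5-point on the conic.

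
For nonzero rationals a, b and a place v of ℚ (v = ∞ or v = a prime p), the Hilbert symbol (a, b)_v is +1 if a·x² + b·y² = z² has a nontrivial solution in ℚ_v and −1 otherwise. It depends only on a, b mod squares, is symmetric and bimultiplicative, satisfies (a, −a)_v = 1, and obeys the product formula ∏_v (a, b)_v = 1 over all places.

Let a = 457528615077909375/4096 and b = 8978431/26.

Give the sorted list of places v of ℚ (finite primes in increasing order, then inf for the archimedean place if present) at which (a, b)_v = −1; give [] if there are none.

[2, 19]

(a, b) ≡ (455, 646646) mod (ℚ^×)²; places V = {2, 3, 5, 7, 11, 13, 17, 19, ∞}.
(a,b)_19: α=2, u≡2; β=3, v≡16 (mod 19); (2|19)=-1, (16|19)=+1; sign (−1)^0·-1^3·+1^2 = -1.
(a,b)_7: α=3, u≡4; β=1, v≡6 (mod 7); (4|7)=+1, (6|7)=-1; sign (−1)^1·+1^1·-1^3 = +1.
(a,b)_13: α=1, u≡10; β=-1, v≡10 (mod 13); (10|13)=+1, (10|13)=+1; sign (−1)^0·+1^-1·+1^1 = +1.
(a,b)_3: α=2, u≡2; β=0, v≡2 (mod 3); (2|3)=-1, (2|3)=-1; sign (−1)^0·-1^0·-1^2 = +1.
(a,b)_11: α=2, u≡3; β=1, v≡8 (mod 11); (3|11)=+1, (8|11)=-1; sign (−1)^0·+1^1·-1^2 = +1.
(a,b)_∞: sgn(455)=+, sgn(646646)=+, so +1.
(a,b)_17: α=4, u≡9; β=1, v≡8 (mod 17); (9|17)=+1, (8|17)=+1; sign (−1)^0·+1^1·+1^4 = +1.
(a,b)_5: α=5, u≡1; β=0, v≡1 (mod 5); (1|5)=+1, (1|5)=+1; sign (−1)^0·+1^0·+1^5 = +1.
(a,b)_2: α=-12, β=-1; u≡7, v≡3 (mod 8); ε(u)ε(v)=1·1, αω(v)=-12·1, βω(u)=-1·0; sum ≡ 1  ⇒  -1.
(455, 646646 / ℚ) ramifies at {2, 19}: a division algebra.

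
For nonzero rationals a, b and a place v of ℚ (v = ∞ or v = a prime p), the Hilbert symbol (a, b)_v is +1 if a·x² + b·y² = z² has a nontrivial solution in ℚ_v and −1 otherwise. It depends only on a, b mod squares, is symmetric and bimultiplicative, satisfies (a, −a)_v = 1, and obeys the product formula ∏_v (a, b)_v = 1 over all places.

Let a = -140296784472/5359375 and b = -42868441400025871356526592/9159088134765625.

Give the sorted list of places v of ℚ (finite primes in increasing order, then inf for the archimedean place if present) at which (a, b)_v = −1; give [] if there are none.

[7, 19, 23, inf]

(a, b) ≡ (-266, -23) mod (ℚ^×)²; places V = {2, 3, 5, 7, 13, 19, 23, 41, ∞}.
(a,b)_7: α=-3, u≡2; β=-4, v≡5 (mod 7); (2|7)=+1, (5|7)=-1; sign (−1)^0·+1^-4·-1^-3 = -1.
(a,b)_∞: sgn(-266)=−, sgn(-23)=−, so -1.
(a,b)_5: α=-6, u≡1; β=-18, v≡3 (mod 5); (1|5)=+1, (3|5)=-1; sign (−1)^0·+1^-18·-1^-6 = +1.
(a,b)_19: α=3, u≡6; β=4, v≡10 (mod 19); (6|19)=+1, (10|19)=-1; sign (−1)^0·+1^4·-1^3 = -1.
(a,b)_13: α=2, u≡11; β=6, v≡10 (mod 13); (11|13)=-1, (10|13)=+1; sign (−1)^0·-1^6·+1^2 = +1.
(a,b)_3: α=2, u≡1; β=0, v≡1 (mod 3); (1|3)=+1, (1|3)=+1; sign (−1)^0·+1^0·+1^2 = +1.
(a,b)_23: α=0, u≡15; β=1, v≡15 (mod 23); (15|23)=-1, (15|23)=-1; sign (−1)^0·-1^1·-1^0 = -1.
(a,b)_2: α=3, β=20; u≡3, v≡1 (mod 8); ε(u)ε(v)=1·0, αω(v)=3·0, βω(u)=20·1; sum ≡ 0  ⇒  +1.
(a,b)_41: α=2, u≡10; β=4, v≡39 (mod 41); (10|41)=+1, (39|41)=+1; sign (−1)^0·+1^4·+1^2 = +1.
(-266, -23 / ℚ) ramifies at {7, 19, 23, ∞}: a division algebra.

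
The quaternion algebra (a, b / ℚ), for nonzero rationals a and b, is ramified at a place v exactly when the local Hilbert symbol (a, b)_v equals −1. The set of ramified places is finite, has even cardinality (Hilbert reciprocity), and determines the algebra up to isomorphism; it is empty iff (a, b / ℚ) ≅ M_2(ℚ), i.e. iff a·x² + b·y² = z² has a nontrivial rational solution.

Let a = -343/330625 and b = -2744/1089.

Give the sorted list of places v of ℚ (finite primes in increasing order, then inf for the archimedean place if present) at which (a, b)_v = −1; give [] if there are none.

[7, inf]

(a, b) ≡ (-7, -14) mod (ℚ^×)²; places V = {2, 3, 5, 7, 11, 23, ∞}.
(a,b)_5: α=-4, u≡3; β=0, v≡4 (mod 5); (3|5)=-1, (4|5)=+1; sign (−1)^0·-1^0·+1^-4 = +1.
(a,b)_11: α=0, u≡1; β=-2, v≡8 (mod 11); (1|11)=+1, (8|11)=-1; sign (−1)^0·+1^-2·-1^0 = +1.
(a,b)_3: α=0, u≡2; β=-2, v≡1 (mod 3); (2|3)=-1, (1|3)=+1; sign (−1)^0·-1^-2·+1^0 = +1.
(a,b)_2: α=0, β=3; u≡1, v≡1 (mod 8); ε(u)ε(v)=0·0, αω(v)=0·0, βω(u)=3·0; sum ≡ 0  ⇒  +1.
(a,b)_23: α=-2, u≡12; β=0, v≡2 (mod 23); (12|23)=+1, (2|23)=+1; sign (−1)^0·+1^0·+1^-2 = +1.
(a,b)_7: α=3, u≡6; β=3, v≡5 (mod 7); (6|7)=-1, (5|7)=-1; sign (−1)^1·-1^3·-1^3 = -1.
(a,b)_∞: sgn(-7)=−, sgn(-14)=−, so -1.
(-7, -14 / ℚ) ramifies at {7, ∞}: a division algebra.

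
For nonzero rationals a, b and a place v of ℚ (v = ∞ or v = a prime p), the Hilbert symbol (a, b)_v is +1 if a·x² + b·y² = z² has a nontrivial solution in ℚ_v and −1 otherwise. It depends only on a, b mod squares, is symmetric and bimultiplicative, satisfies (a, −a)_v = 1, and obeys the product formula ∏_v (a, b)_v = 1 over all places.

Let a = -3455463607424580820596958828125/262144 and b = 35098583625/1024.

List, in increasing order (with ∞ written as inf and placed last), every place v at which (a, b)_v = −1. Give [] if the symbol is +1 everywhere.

Mod squares: a ≡ -1696829485, b ≡ 3183545. Check v ∈ {∞, 2, 3, 5, 7, 13, 19, 23, 31, 41, 47}.
v=3: a=3^8·(≡2), b=3^2·(≡2) mod 3; (2|3)=-1, (2|3)=-1; (−1)^{8·2·1}·(-1)^2·(-1)^8 = +1.
v=31: a=31^3·(≡24), b=31^1·(≡26) mod 31; (24|31)=-1, (26|31)=-1; (−1)^{3·1·15}·(-1)^1·(-1)^3 = -1.
v=41: a=41^1·(≡15), b=41^0·(≡31) mod 41; (15|41)=-1, (31|41)=+1; (−1)^{1·0·20}·(-1)^0·(+1)^1 = +1.
v=47: a=47^3·(≡46), b=47^1·(≡16) mod 47; (46|47)=-1, (16|47)=+1; (−1)^{3·1·23}·(-1)^1·(+1)^3 = +1.
v=19: a=19^3·(≡7), b=19^1·(≡15) mod 19; (7|19)=+1, (15|19)=-1; (−1)^{3·1·9}·(+1)^1·(-1)^3 = +1.
v=2: v_2(a)=-18, v_2(b)=-10; units ≡ 3, 1 (mod 8); ε·ε+αω+βω = 1·0+-18·0+-10·1 ≡ 0  ⇒  (a,b)_2 = +1.
v=∞: -1696829485 < 0 and 3183545 > 0  ⇒  (a,b)_∞ = +1.
v=13: a=13^1·(≡11), b=13^0·(≡4) mod 13; (11|13)=-1, (4|13)=+1; (−1)^{1·0·6}·(-1)^0·(+1)^1 = +1.
v=7: a=7^2·(≡3), b=7^2·(≡4) mod 7; (3|7)=-1, (4|7)=+1; (−1)^{2·2·3}·(-1)^2·(+1)^2 = +1.
v=5: a=5^7·(≡3), b=5^3·(≡1) mod 5; (3|5)=-1, (1|5)=+1; (−1)^{7·3·2}·(-1)^3·(+1)^7 = -1.
v=23: a=23^3·(≡15), b=23^1·(≡16) mod 23; (15|23)=-1, (16|23)=+1; (−1)^{3·1·11}·(-1)^1·(+1)^3 = +1.
|Ram(-1696829485, 3183545)| = 2, even; anisotropic at {5, 31}.

[5, 31]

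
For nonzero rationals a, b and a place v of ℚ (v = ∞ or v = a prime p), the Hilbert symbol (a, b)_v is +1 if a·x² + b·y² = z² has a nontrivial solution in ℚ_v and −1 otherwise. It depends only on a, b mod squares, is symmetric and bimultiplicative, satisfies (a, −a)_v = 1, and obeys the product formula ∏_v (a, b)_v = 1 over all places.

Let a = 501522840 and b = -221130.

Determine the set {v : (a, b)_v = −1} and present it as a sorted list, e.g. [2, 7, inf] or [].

[2, 5, 7, 13]

Mod squares: a ≡ 390, b ≡ -2730. Check v ∈ {∞, 2, 3, 5, 7, 13}.
v=∞: 390 > 0 and -2730 < 0  ⇒  (a,b)_∞ = +1.
v=7: a=7^2·(≡5), b=7^1·(≡1) mod 7; (5|7)=-1, (1|7)=+1; (−1)^{2·1·3}·(-1)^1·(+1)^2 = -1.
v=2: v_2(a)=3, v_2(b)=1; units ≡ 3, 3 (mod 8); ε·ε+αω+βω = 1·1+3·1+1·1 ≡ 1  ⇒  (a,b)_2 = -1.
v=5: a=5^1·(≡3), b=5^1·(≡4) mod 5; (3|5)=-1, (4|5)=+1; (−1)^{1·1·2}·(-1)^1·(+1)^1 = -1.
v=3: a=3^9·(≡1), b=3^5·(≡2) mod 3; (1|3)=+1, (2|3)=-1; (−1)^{9·5·1}·(+1)^5·(-1)^9 = +1.
v=13: a=13^1·(≡10), b=13^1·(≡7) mod 13; (10|13)=+1, (7|13)=-1; (−1)^{1·1·6}·(+1)^1·(-1)^1 = -1.
(390, -2730 / ℚ) ramifies at {2, 5, 7, 13}: a division algebra.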